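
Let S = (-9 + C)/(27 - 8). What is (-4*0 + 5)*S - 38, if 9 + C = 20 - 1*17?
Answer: -797/19 ≈ -41.947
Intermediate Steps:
C = -6 (C = -9 + (20 - 1*17) = -9 + (20 - 17) = -9 + 3 = -6)
S = -15/19 (S = (-9 - 6)/(27 - 8) = -15/19 ≈ -0.78947)
(-4*0 + 5)*S - 38 = (-4*0 + 5)*(-15/19) - 38 = (0 + 5)*(-15/19) - 38 = 5*(-15/19) - 38 = -75/19 - 38 = -797/19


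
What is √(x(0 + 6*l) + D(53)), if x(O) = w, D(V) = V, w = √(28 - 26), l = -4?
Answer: √(53 + √2) ≈ 7.3766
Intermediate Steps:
w = √2 ≈ 1.4142
x(O) = √2
√(x(0 + 6*l) + D(53)) = √(√2 + 53) = √(53 + √2)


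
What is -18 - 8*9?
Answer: -90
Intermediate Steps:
-18 - 8*9 = -18 - 72 = -90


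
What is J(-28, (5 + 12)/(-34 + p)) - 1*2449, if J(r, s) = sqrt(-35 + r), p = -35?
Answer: -2449 + 3*I*sqrt(7) ≈ -2449.0 + 7.9373*I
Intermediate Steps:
J(-28, (5 + 12)/(-34 + p)) - 1*2449 = sqrt(-35 - 28) - 1*2449 = sqrt(-63) - 2449 = 3*I*sqrt(7) - 2449 = -2449 + 3*I*sqrt(7)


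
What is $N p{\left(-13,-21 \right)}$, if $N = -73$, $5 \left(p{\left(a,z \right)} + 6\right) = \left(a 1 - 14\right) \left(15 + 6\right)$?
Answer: $\frac{43581}{5} \approx 8716.2$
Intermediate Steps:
$p{\left(a,z \right)} = - \frac{324}{5} + \frac{21 a}{5}$ ($p{\left(a,z \right)} = -6 + \frac{\left(a 1 - 14\right) \left(15 + 6\right)}{5} = -6 + \frac{\left(a - 14\right) 21}{5} = -6 + \frac{\left(-14 + a\right) 21}{5} = -6 + \frac{-294 + 21 a}{5} = -6 + \left(- \frac{294}{5} + \frac{21 a}{5}\right) = - \frac{324}{5} + \frac{21 a}{5}$)
$N p{\left(-13,-21 \right)} = - 73 \left(- \frac{324}{5} + \frac{21}{5} \left(-13\right)\right) = - 73 \left(- \frac{324}{5} - \frac{273}{5}\right) = \left(-73\right) \left(- \frac{597}{5}\right) = \frac{43581}{5}$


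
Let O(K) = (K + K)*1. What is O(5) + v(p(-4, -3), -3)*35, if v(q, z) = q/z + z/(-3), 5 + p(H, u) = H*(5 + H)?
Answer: 150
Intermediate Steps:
p(H, u) = -5 + H*(5 + H)
v(q, z) = -z/3 + q/z (v(q, z) = q/z + z*(-⅓) = q/z - z/3 = -z/3 + q/z)
O(K) = 2*K (O(K) = (2*K)*1 = 2*K)
O(5) + v(p(-4, -3), -3)*35 = 2*5 + (-⅓*(-3) + (-5 + (-4)² + 5*(-4))/(-3))*35 = 10 + (1 + (-5 + 16 - 20)*(-⅓))*35 = 10 + (1 - 9*(-⅓))*35 = 10 + (1 + 3)*35 = 10 + 4*35 = 10 + 140 = 150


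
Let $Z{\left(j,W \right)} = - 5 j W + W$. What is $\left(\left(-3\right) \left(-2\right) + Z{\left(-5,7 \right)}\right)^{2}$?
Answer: $35344$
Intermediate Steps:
$Z{\left(j,W \right)} = W - 5 W j$ ($Z{\left(j,W \right)} = - 5 W j + W = W - 5 W j$)
$\left(\left(-3\right) \left(-2\right) + Z{\left(-5,7 \right)}\right)^{2} = \left(\left(-3\right) \left(-2\right) + 7 \left(1 - -25\right)\right)^{2} = \left(6 + 7 \left(1 + 25\right)\right)^{2} = \left(6 + 7 \cdot 26\right)^{2} = \left(6 + 182\right)^{2} = 188^{2} = 35344$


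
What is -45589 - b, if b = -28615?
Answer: -16974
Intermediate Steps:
-45589 - b = -45589 - 1*(-28615) = -45589 + 28615 = -16974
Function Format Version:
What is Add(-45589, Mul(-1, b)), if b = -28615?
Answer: -16974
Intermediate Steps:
Add(-45589, Mul(-1, b)) = Add(-45589, Mul(-1, -28615)) = Add(-45589, 28615) = -16974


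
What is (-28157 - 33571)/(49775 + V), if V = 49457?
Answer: -1929/3101 ≈ -0.62206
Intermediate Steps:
(-28157 - 33571)/(49775 + V) = (-28157 - 33571)/(49775 + 49457) = -61728/99232 = -61728*1/99232 = -1929/3101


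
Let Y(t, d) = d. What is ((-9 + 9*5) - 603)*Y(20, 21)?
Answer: -11907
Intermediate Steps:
((-9 + 9*5) - 603)*Y(20, 21) = ((-9 + 9*5) - 603)*21 = ((-9 + 45) - 603)*21 = (36 - 603)*21 = -567*21 = -11907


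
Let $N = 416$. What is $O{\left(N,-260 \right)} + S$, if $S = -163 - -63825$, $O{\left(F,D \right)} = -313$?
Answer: $63349$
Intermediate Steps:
$S = 63662$ ($S = -163 + 63825 = 63662$)
$O{\left(N,-260 \right)} + S = -313 + 63662 = 63349$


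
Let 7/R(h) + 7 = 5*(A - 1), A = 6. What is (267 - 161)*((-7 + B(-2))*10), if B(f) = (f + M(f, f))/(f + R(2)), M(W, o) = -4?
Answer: -100700/29 ≈ -3472.4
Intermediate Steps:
R(h) = 7/18 (R(h) = 7/(-7 + 5*(6 - 1)) = 7/(-7 + 5*5) = 7/(-7 + 25) = 7/18)
B(f) = (-4 + f)/(7/18 + f) (B(f) = (f - 4)/(f + 7/18) = (-4 + f)/(7/18 + f))
(267 - 161)*((-7 + B(-2))*10) = (267 - 161)*((-7 + 18*(-4 - 2)/(7 + 18*(-2)))*10) = 106*((-7 + 18*(-6)/(7 - 36))*10) = 106*((-7 + 18*(-6)/(-29))*10) = 106*((-7 + 18*(-1/29)*(-6))*10) = 106*((-7 + 108/29)*10) = 106*(-95/29*10) = 106*(-950/29) = -100700/29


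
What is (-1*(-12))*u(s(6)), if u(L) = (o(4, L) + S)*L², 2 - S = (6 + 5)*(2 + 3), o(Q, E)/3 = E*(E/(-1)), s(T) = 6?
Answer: -69552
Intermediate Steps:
o(Q, E) = -3*E² (o(Q, E) = 3*(E*(E/(-1))) = 3*(E*(E*(-1))) = 3*(E*(-E)) = 3*(-E²) = -3*E²)
S = -53 (S = 2 - (6 + 5)*(2 + 3) = 2 - 11*5 = 2 - 1*55 = 2 - 55 = -53)
u(L) = L²*(-53 - 3*L²) (u(L) = (-3*L² - 53)*L² = (-53 - 3*L²)*L² = L²*(-53 - 3*L²))
(-1*(-12))*u(s(6)) = (-1*(-12))*(6²*(-53 - 3*6²)) = 12*(36*(-53 - 3*36)) = 12*(36*(-53 - 108)) = 12*(36*(-161)) = 12*(-5796) = -69552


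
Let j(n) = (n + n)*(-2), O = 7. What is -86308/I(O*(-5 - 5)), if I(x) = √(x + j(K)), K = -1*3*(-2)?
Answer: 43154*I*√94/47 ≈ 8902.0*I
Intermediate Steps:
K = 6 (K = -3*(-2) = 6)
j(n) = -4*n (j(n) = (2*n)*(-2) = -4*n)
I(x) = √(-24 + x) (I(x) = √(x - 4*6) = √(x - 24) = √(-24 + x))
-86308/I(O*(-5 - 5)) = -86308/√(-24 + 7*(-5 - 5)) = -86308/√(-24 + 7*(-10)) = -86308/√(-24 - 70) = -86308*(-I*√94/94) = -(-43154)*I*√94/47 = 43154*I*√94/47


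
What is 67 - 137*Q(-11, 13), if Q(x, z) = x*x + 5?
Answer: -17195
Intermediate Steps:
Q(x, z) = 5 + x² (Q(x, z) = x² + 5 = 5 + x²)
67 - 137*Q(-11, 13) = 67 - 137*(5 + (-11)²) = 67 - 137*(5 + 121) = 67 - 137*126 = 67 - 17262 = -17195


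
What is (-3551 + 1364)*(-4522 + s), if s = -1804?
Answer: 13834962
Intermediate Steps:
(-3551 + 1364)*(-4522 + s) = (-3551 + 1364)*(-4522 - 1804) = -2187*(-6326) = 13834962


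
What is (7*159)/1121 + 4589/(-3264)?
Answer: -1511437/3658944 ≈ -0.41308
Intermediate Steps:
(7*159)/1121 + 4589/(-3264) = 1113*(1/1121) + 4589*(-1/3264) = 1113/1121 - 4589/3264 = -1511437/3658944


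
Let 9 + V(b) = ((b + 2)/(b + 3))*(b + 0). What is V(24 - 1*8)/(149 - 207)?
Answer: -117/1102 ≈ -0.10617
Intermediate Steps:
V(b) = -9 + b*(2 + b)/(3 + b) (V(b) = -9 + ((b + 2)/(b + 3))*(b + 0) = -9 + ((2 + b)/(3 + b))*b = -9 + b*(2 + b)/(3 + b))
V(24 - 1*8)/(149 - 207) = ((-27 + (24 - 1*8)² - 7*(24 - 1*8))/(3 + (24 - 1*8)))/(149 - 207) = ((-27 + (24 - 8)² - 7*(24 - 8))/(3 + (24 - 8)))/(-58) = ((-27 + 16² - 7*16)/(3 + 16))*(-1/58) = ((-27 + 256 - 112)/19)*(-1/58) = ((1/19)*117)*(-1/58) = (117/19)*(-1/58) = -117/1102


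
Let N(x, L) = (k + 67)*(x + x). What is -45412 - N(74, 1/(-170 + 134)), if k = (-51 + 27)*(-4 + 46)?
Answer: 93856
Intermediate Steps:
k = -1008 (k = -24*42 = -1008)
N(x, L) = -1882*x (N(x, L) = (-1008 + 67)*(x + x) = -1882*x)
-45412 - N(74, 1/(-170 + 134)) = -45412 - (-1882)*74 = -45412 - 1*(-139268) = -45412 + 139268 = 93856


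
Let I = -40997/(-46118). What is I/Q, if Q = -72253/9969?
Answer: -408699093/3332163854 ≈ -0.12265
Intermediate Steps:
Q = -72253/9969 (Q = -72253*1/9969 = -72253/9969 ≈ -7.2478)
I = 40997/46118 (I = -40997*(-1/46118) = 40997/46118 ≈ 0.88896)
I/Q = 40997/(46118*(-72253/9969)) = (40997/46118)*(-9969/72253) = -408699093/3332163854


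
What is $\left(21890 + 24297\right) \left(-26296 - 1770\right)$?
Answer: $-1296284342$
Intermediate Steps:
$\left(21890 + 24297\right) \left(-26296 - 1770\right) = 46187 \left(-26296 + \left(-13323 + 11553\right)\right) = 46187 \left(-26296 - 1770\right) = 46187 \left(-28066\right) = -1296284342$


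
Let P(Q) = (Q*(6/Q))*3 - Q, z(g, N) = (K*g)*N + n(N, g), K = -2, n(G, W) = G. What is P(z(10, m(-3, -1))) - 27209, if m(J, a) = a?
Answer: -27210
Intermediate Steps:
z(g, N) = N - 2*N*g (z(g, N) = (-2*g)*N + N = -2*N*g + N = N - 2*N*g)
P(Q) = 18 - Q (P(Q) = 6*3 - Q = 18 - Q)
P(z(10, m(-3, -1))) - 27209 = (18 - (-1)*(1 - 2*10)) - 27209 = (18 - (-1)*(1 - 20)) - 27209 = (18 - (-1)*(-19)) - 27209 = (18 - 1*19) - 27209 = (18 - 19) - 27209 = -1 - 27209 = -27210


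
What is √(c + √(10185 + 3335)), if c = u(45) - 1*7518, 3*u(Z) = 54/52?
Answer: √(-5081934 + 35152*√5)/26 ≈ 86.031*I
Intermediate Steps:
u(Z) = 9/26 (u(Z) = (54/52)/3 = (54*(1/52))/3 = (⅓)*(27/26) = 9/26)
c = -195459/26 (c = 9/26 - 1*7518 = 9/26 - 7518 = -195459/26 ≈ -7517.7)
√(c + √(10185 + 3335)) = √(-195459/26 + √(10185 + 3335)) = √(-195459/26 + √13520) = √(-195459/26 + 52*√5)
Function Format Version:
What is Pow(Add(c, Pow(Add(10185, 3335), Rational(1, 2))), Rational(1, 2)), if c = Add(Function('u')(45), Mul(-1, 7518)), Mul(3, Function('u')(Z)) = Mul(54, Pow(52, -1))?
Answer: Mul(Rational(1, 26), Pow(Add(-5081934, Mul(35152, Pow(5, Rational(1, 2)))), Rational(1, 2))) ≈ Mul(86.031, I)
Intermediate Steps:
Function('u')(Z) = Rational(9, 26) (Function('u')(Z) = Mul(Rational(1, 3), Mul(54, Pow(52, -1))) = Mul(Rational(1, 3), Mul(54, Rational(1, 52))) = Mul(Rational(1, 3), Rational(27, 26)) = Rational(9, 26))
c = Rational(-195459, 26) (c = Add(Rational(9, 26), Mul(-1, 7518)) = Add(Rational(9, 26), -7518) = Rational(-195459, 26) ≈ -7517.7)
Pow(Add(c, Pow(Add(10185, 3335), Rational(1, 2))), Rational(1, 2)) = Pow(Add(Rational(-195459, 26), Pow(Add(10185, 3335), Rational(1, 2))), Rational(1, 2)) = Pow(Add(Rational(-195459, 26), Pow(13520, Rational(1, 2))), Rational(1, 2)) = Pow(Add(Rational(-195459, 26), Mul(52, Pow(5, Rational(1, 2)))), Rational(1, 2))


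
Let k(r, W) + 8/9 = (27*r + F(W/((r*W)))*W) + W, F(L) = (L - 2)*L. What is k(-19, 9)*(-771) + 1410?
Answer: 422293855/1083 ≈ 3.8993e+5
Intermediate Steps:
F(L) = L*(-2 + L) (F(L) = (-2 + L)*L = L*(-2 + L))
k(r, W) = -8/9 + W + 27*r + W*(-2 + 1/r)/r (k(r, W) = -8/9 + ((27*r + ((W/((r*W)))*(-2 + W/((r*W))))*W) + W) = -8/9 + ((27*r + ((W/((W*r)))*(-2 + W/((W*r))))*W) + W) = -8/9 + ((27*r + ((W*(1/(W*r)))*(-2 + W*(1/(W*r))))*W) + W) = -8/9 + ((27*r + ((-2 + 1/r)/r)*W) + W) = -8/9 + ((27*r + W*(-2 + 1/r)/r) + W) = -8/9 + (W + 27*r + W*(-2 + 1/r)/r) = -8/9 + W + 27*r + W*(-2 + 1/r)/r)
k(-19, 9)*(-771) + 1410 = (-8/9 + 9 + 27*(-19) + 9/(-19)² - 2*9/(-19))*(-771) + 1410 = (-8/9 + 9 - 513 + 9*(1/361) - 2*9*(-1/19))*(-771) + 1410 = (-8/9 + 9 - 513 + 9/361 + 18/19)*(-771) + 1410 = -1637225/3249*(-771) + 1410 = 420766825/1083 + 1410 = 422293855/1083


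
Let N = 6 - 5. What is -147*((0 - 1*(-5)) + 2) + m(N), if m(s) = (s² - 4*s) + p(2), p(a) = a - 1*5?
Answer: -1035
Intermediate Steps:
N = 1
p(a) = -5 + a (p(a) = a - 5 = -5 + a)
m(s) = -3 + s² - 4*s (m(s) = (s² - 4*s) + (-5 + 2) = (s² - 4*s) - 3 = -3 + s² - 4*s)
-147*((0 - 1*(-5)) + 2) + m(N) = -147*((0 - 1*(-5)) + 2) + (-3 + 1² - 4*1) = -147*((0 + 5) + 2) + (-3 + 1 - 4) = -147*(5 + 2) - 6 = -1029 - 6 = -1035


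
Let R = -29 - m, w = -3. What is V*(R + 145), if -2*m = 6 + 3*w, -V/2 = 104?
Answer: -23816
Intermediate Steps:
V = -208 (V = -2*104 = -208)
m = 3/2 (m = -(6 + 3*(-3))/2 = -(6 - 9)/2 = -½*(-3) = 3/2 ≈ 1.5000)
R = -61/2 (R = -29 - 1*3/2 = -29 - 3/2 = -61/2 ≈ -30.500)
V*(R + 145) = -208*(-61/2 + 145) = -208*229/2 = -23816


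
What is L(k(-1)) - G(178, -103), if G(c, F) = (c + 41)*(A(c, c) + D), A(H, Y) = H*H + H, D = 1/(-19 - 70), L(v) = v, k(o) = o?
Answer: -621022112/89 ≈ -6.9778e+6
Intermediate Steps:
D = -1/89 (D = 1/(-89) = -1/89 ≈ -0.011236)
A(H, Y) = H + H² (A(H, Y) = H² + H = H + H²)
G(c, F) = (41 + c)*(-1/89 + c*(1 + c)) (G(c, F) = (c + 41)*(c*(1 + c) - 1/89) = (41 + c)*(-1/89 + c*(1 + c)))
L(k(-1)) - G(178, -103) = -1 - (-41/89 + 178³ + 42*178² + (3648/89)*178) = -1 - (-41/89 + 5639752 + 42*31684 + 7296) = -1 - (-41/89 + 5639752 + 1330728 + 7296) = -1 - 1*621022023/89 = -1 - 621022023/89 = -621022112/89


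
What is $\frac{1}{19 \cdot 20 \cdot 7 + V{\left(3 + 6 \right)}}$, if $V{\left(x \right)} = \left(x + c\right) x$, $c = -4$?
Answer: $\frac{1}{2705} \approx 0.00036969$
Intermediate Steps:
$V{\left(x \right)} = x \left(-4 + x\right)$ ($V{\left(x \right)} = \left(x - 4\right) x = \left(-4 + x\right) x = x \left(-4 + x\right)$)
$\frac{1}{19 \cdot 20 \cdot 7 + V{\left(3 + 6 \right)}} = \frac{1}{19 \cdot 20 \cdot 7 + \left(3 + 6\right) \left(-4 + \left(3 + 6\right)\right)} = \frac{1}{380 \cdot 7 + 9 \left(-4 + 9\right)} = \frac{1}{2660 + 9 \cdot 5} = \frac{1}{2660 + 45} = \frac{1}{2705}$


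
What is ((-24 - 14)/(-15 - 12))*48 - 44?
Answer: 212/9 ≈ 23.556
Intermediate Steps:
((-24 - 14)/(-15 - 12))*48 - 44 = -38/(-27)*48 - 44 = -38*(-1/27)*48 - 44 = (38/27)*48 - 44 = 608/9 - 44 = 212/9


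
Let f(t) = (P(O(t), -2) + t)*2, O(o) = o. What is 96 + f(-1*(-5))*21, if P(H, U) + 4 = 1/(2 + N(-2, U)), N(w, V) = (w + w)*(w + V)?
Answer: 421/3 ≈ 140.33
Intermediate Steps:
N(w, V) = 2*w*(V + w) (N(w, V) = (2*w)*(V + w) = 2*w*(V + w))
P(H, U) = -4 + 1/(10 - 4*U) (P(H, U) = -4 + 1/(2 + 2*(-2)*(U - 2)) = -4 + 1/(2 + 2*(-2)*(-2 + U)) = -4 + 1/(2 + (8 - 4*U)) = -4 + 1/(10 - 4*U))
f(t) = -71/9 + 2*t (f(t) = ((39 - 16*(-2))/(2*(-5 + 2*(-2))) + t)*2 = ((39 + 32)/(2*(-5 - 4)) + t)*2 = ((1/2)*71/(-9) + t)*2 = ((1/2)*(-1/9)*71 + t)*2 = (-71/18 + t)*2 = -71/9 + 2*t)
96 + f(-1*(-5))*21 = 96 + (-71/9 + 2*(-1*(-5)))*21 = 96 + (-71/9 + 2*5)*21 = 96 + (-71/9 + 10)*21 = 96 + (19/9)*21 = 96 + 133/3 = 421/3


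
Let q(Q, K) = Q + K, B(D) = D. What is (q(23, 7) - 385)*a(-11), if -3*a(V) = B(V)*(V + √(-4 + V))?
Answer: 42955/3 - 3905*I*√15/3 ≈ 14318.0 - 5041.3*I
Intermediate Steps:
q(Q, K) = K + Q
a(V) = -V*(V + √(-4 + V))/3
(q(23, 7) - 385)*a(-11) = ((7 + 23) - 385)*(-⅓*(-11)*(-11 + √(-4 - 11))) = (30 - 385)*(-⅓*(-11)*(-11 + √(-15))) = -(-355)*(-11)*(-11 + I*√15)/3 = -355*(-121/3 + 11*I*√15/3) = 42955/3 - 3905*I*√15/3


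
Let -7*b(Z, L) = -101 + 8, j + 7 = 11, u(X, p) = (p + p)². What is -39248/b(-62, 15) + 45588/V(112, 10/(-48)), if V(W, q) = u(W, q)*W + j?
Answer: -19812140/19623 ≈ -1009.6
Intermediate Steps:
u(X, p) = 4*p² (u(X, p) = (2*p)² = 4*p²)
j = 4 (j = -7 + 11 = 4)
b(Z, L) = 93/7 (b(Z, L) = -(-101 + 8)/7 = -⅐*(-93) = 93/7)
V(W, q) = 4 + 4*W*q² (V(W, q) = (4*q²)*W + 4 = 4*W*q² + 4 = 4 + 4*W*q²)
-39248/b(-62, 15) + 45588/V(112, 10/(-48)) = -39248/93/7 + 45588/(4 + 4*112*(10/(-48))²) = -39248*7/93 + 45588/(4 + 4*112*(10*(-1/48))²) = -274736/93 + 45588/(4 + 4*112*(-5/24)²) = -274736/93 + 45588/(4 + 4*112*(25/576)) = -274736/93 + 45588/(4 + 175/9) = -274736/93 + 45588/(211/9) = -274736/93 + 45588*(9/211) = -274736/93 + 410292/211 = -19812140/19623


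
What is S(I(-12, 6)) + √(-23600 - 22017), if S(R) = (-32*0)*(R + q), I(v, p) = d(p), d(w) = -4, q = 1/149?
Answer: 11*I*√377 ≈ 213.58*I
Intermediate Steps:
q = 1/149 ≈ 0.0067114
I(v, p) = -4
S(R) = 0 (S(R) = (-32*0)*(R + 1/149) = 0*(1/149 + R) = 0)
S(I(-12, 6)) + √(-23600 - 22017) = 0 + √(-23600 - 22017) = 0 + √(-45617) = 0 + 11*I*√377 = 11*I*√377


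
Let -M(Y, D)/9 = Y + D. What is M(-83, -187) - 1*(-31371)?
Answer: 33801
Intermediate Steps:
M(Y, D) = -9*D - 9*Y (M(Y, D) = -9*(Y + D) = -9*(D + Y) = -9*D - 9*Y)
M(-83, -187) - 1*(-31371) = (-9*(-187) - 9*(-83)) - 1*(-31371) = (1683 + 747) + 31371 = 2430 + 31371 = 33801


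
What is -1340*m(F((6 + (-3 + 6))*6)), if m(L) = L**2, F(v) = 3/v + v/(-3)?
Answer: -34950215/81 ≈ -4.3148e+5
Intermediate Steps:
F(v) = 3/v - v/3 (F(v) = 3/v + v*(-1/3) = 3/v - v/3)
-1340*m(F((6 + (-3 + 6))*6)) = -1340*(3/(((6 + (-3 + 6))*6)) - (6 + (-3 + 6))*6/3)**2 = -1340*(3/(((6 + 3)*6)) - (6 + 3)*6/3)**2 = -1340*(3/((9*6)) - 3*6)**2 = -1340*(3/54 - 1/3*54)**2 = -1340*(3*(1/54) - 18)**2 = -1340*(1/18 - 18)**2 = -1340*(-323/18)**2 = -1340*104329/324 = -34950215/81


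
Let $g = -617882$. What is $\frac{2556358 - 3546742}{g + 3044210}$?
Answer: $- \frac{878}{2151} \approx -0.40818$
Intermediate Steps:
$\frac{2556358 - 3546742}{g + 3044210} = \frac{2556358 - 3546742}{-617882 + 3044210} = - \frac{990384}{2426328} = \left(-990384\right) \frac{1}{2426328} = - \frac{878}{2151}$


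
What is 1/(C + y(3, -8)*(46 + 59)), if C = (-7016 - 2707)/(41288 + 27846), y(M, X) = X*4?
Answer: -69134/232299963 ≈ -0.00029761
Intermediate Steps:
y(M, X) = 4*X
C = -9723/69134 ≈ -0.14064
1/(C + y(3, -8)*(46 + 59)) = 1/(-9723/69134 + (4*(-8))*(46 + 59)) = 1/(-9723/69134 - 32*105) = 1/(-9723/69134 - 3360) = 1/(-232299963/69134) = -69134/232299963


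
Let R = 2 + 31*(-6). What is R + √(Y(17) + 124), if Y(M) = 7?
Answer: -184 + √131 ≈ -172.55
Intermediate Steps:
R = -184 (R = 2 - 186 = -184)
R + √(Y(17) + 124) = -184 + √(7 + 124) = -184 + √131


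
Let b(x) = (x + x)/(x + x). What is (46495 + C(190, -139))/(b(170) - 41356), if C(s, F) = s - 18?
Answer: -46667/41355 ≈ -1.1284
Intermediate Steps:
C(s, F) = -18 + s
b(x) = 1 (b(x) = (2*x)/((2*x)) = (2*x)*(1/(2*x)) = 1)
(46495 + C(190, -139))/(b(170) - 41356) = (46495 + (-18 + 190))/(1 - 41356) = (46495 + 172)/(-41355) = 46667*(-1/41355) = -46667/41355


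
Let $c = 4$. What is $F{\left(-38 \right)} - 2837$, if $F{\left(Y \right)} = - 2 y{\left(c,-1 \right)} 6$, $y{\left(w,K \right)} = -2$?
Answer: $-2813$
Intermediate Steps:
$F{\left(Y \right)} = 24$ ($F{\left(Y \right)} = \left(-2\right) \left(-2\right) 6 = 4 \cdot 6 = 24$)
$F{\left(-38 \right)} - 2837 = 24 - 2837 = -2813$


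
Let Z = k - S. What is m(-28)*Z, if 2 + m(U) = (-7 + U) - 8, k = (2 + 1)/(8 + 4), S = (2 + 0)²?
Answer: 675/4 ≈ 168.75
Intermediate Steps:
S = 4 (S = 2² = 4)
k = ¼ (k = 3/12 = 3*(1/12) = ¼ ≈ 0.25000)
m(U) = -17 + U (m(U) = -2 + ((-7 + U) - 8) = -2 + (-15 + U) = -17 + U)
Z = -15/4 (Z = ¼ - 1*4 = ¼ - 4 = -15/4 ≈ -3.7500)
m(-28)*Z = (-17 - 28)*(-15/4) = -45*(-15/4) = 675/4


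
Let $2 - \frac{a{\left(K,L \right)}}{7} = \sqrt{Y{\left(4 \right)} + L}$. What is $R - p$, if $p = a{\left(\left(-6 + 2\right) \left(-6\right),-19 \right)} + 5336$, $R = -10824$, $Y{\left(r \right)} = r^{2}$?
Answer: $-16174 + 7 i \sqrt{3} \approx -16174.0 + 12.124 i$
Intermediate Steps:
$a{\left(K,L \right)} = 14 - 7 \sqrt{16 + L}$ ($a{\left(K,L \right)} = 14 - 7 \sqrt{4^{2} + L} = 14 - 7 \sqrt{16 + L}$)
$p = 5350 - 7 i \sqrt{3}$ ($p = \left(14 - 7 \sqrt{16 - 19}\right) + 5336 = \left(14 - 7 \sqrt{-3}\right) + 5336 = \left(14 - 7 i \sqrt{3}\right) + 5336 = 5350 - 7 i \sqrt{3} \approx 5350.0 - 12.124 i$)
$R - p = -10824 - \left(5350 - 7 i \sqrt{3}\right) = -16174 + 7 i \sqrt{3}$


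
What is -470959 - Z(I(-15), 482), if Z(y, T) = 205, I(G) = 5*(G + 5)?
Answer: -471164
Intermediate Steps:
I(G) = 25 + 5*G (I(G) = 5*(5 + G) = 25 + 5*G)
-470959 - Z(I(-15), 482) = -470959 - 1*205 = -470959 - 205 = -471164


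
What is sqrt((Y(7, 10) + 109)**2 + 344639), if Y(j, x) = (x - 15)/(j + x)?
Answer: 5*sqrt(4120631)/17 ≈ 597.04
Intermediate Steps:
Y(j, x) = (-15 + x)/(j + x)
sqrt((Y(7, 10) + 109)**2 + 344639) = sqrt(((-15 + 10)/(7 + 10) + 109)**2 + 344639) = sqrt((-5/17 + 109)**2 + 344639) = sqrt((1848/17)**2 + 344639) = sqrt(3415104/289 + 344639) = sqrt(103015775/289) = 5*sqrt(4120631)/17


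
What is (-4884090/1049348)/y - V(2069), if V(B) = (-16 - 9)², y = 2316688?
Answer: -759691227262045/1215505959712 ≈ -625.00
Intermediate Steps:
V(B) = 625 (V(B) = (-25)² = 625)
(-4884090/1049348)/y - V(2069) = -4884090/1049348/2316688 - 1*625 = -4884090*1/1049348*(1/2316688) - 625 = -2442045/524674*1/2316688 - 625 = -2442045/1215505959712 - 625 = -759691227262045/1215505959712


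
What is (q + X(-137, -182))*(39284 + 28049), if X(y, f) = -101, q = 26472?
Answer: 1775638543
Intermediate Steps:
(q + X(-137, -182))*(39284 + 28049) = (26472 - 101)*(39284 + 28049) = 26371*67333 = 1775638543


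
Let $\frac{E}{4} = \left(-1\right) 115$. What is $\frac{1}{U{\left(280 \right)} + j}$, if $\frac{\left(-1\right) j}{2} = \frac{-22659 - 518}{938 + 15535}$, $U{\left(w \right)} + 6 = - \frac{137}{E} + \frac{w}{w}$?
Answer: $- \frac{7577580}{14308259} \approx -0.52959$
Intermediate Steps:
$E = -460$ ($E = 4 \left(\left(-1\right) 115\right) = 4 \left(-115\right) = -460$)
$U{\left(w \right)} = - \frac{2163}{460}$ ($U{\left(w \right)} = -6 + \left(- \frac{137}{-460} + \frac{w}{w}\right) = -6 + \left(\left(-137\right) \left(- \frac{1}{460}\right) + 1\right) = -6 + \left(\frac{137}{460} + 1\right) = -6 + \frac{597}{460} = - \frac{2163}{460}$)
$j = \frac{46354}{16473}$ ($j = - 2 \frac{-22659 - 518}{938 + 15535} = - 2 \left(- \frac{23177}{16473}\right) = - 2 \left(\left(-23177\right) \frac{1}{16473}\right) = \left(-2\right) \left(- \frac{23177}{16473}\right) = \frac{46354}{16473} \approx 2.8139$)
$\frac{1}{U{\left(280 \right)} + j} = \frac{1}{- \frac{2163}{460} + \frac{46354}{16473}} = \frac{1}{- \frac{14308259}{7577580}} = - \frac{7577580}{14308259}$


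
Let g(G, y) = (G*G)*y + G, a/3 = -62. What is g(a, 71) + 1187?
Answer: 2457317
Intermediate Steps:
a = -186 (a = 3*(-62) = -186)
g(G, y) = G + y*G² (g(G, y) = G²*y + G = y*G² + G = G + y*G²)
g(a, 71) + 1187 = -186*(1 - 186*71) + 1187 = -186*(1 - 13206) + 1187 = -186*(-13205) + 1187 = 2456130 + 1187 = 2457317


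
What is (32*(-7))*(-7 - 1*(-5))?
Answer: 448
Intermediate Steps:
(32*(-7))*(-7 - 1*(-5)) = -224*(-7 + 5) = -224*(-2) = 448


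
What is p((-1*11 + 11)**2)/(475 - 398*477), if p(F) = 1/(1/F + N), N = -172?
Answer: 0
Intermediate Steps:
p(F) = 1/(-172 + 1/F) (p(F) = 1/(1/F - 172) = 1/(-172 + 1/F))
p((-1*11 + 11)**2)/(475 - 398*477) = ((-1*11 + 11)**2/(1 - 172*(-1*11 + 11)**2))/(475 - 398*477) = ((-11 + 11)**2/(1 - 172*(-11 + 11)**2))/(475 - 189846) = (0**2/(1 - 172*0**2))/(-189371) = (0/(1 - 172*0))*(-1/189371) = (0/(1 + 0))*(-1/189371) = (0/1)*(-1/189371) = (0*1)*(-1/189371) = 0*(-1/189371) = 0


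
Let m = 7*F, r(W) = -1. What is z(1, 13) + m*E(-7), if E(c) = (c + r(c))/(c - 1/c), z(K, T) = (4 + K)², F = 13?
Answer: 787/6 ≈ 131.17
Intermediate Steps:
m = 91 (m = 7*13 = 91)
E(c) = (-1 + c)/(c - 1/c) (E(c) = (c - 1)/(c - 1/c) = (-1 + c)/(c - 1/c))
z(1, 13) + m*E(-7) = (4 + 1)² + 91*(-7/(1 - 7)) = 5² + 91*(-7/(-6)) = 25 + 91*(-7*(-⅙)) = 25 + 91*(7/6) = 25 + 637/6 = 787/6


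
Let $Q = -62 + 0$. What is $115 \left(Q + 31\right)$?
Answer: $-3565$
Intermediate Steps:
$Q = -62$
$115 \left(Q + 31\right) = 115 \left(-62 + 31\right) = 115 \left(-31\right) = -3565$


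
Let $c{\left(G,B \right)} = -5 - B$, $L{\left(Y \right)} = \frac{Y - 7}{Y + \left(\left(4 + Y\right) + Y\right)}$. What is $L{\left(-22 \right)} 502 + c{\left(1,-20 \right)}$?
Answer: $\frac{7744}{31} \approx 249.81$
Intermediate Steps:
$L{\left(Y \right)} = \frac{-7 + Y}{4 + 3 Y}$ ($L{\left(Y \right)} = \frac{-7 + Y}{Y + \left(4 + 2 Y\right)} = \frac{-7 + Y}{4 + 3 Y}$)
$L{\left(-22 \right)} 502 + c{\left(1,-20 \right)} = \frac{-7 - 22}{4 + 3 \left(-22\right)} 502 - -15 = \frac{1}{4 - 66} \left(-29\right) 502 + \left(-5 + 20\right) = \frac{1}{-62} \left(-29\right) 502 + 15 = \left(- \frac{1}{62}\right) \left(-29\right) 502 + 15 = \frac{29}{62} \cdot 502 + 15 = \frac{7279}{31} + 15 = \frac{7744}{31}$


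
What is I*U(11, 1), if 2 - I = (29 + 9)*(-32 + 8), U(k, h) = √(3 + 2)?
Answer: 914*√5 ≈ 2043.8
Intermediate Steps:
U(k, h) = √5
I = 914 (I = 2 - (29 + 9)*(-32 + 8) = 2 - 38*(-24) = 2 - 1*(-912) = 2 + 912 = 914)
I*U(11, 1) = 914*√5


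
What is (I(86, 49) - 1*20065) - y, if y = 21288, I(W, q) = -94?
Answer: -41447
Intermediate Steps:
(I(86, 49) - 1*20065) - y = (-94 - 1*20065) - 1*21288 = (-94 - 20065) - 21288 = -20159 - 21288 = -41447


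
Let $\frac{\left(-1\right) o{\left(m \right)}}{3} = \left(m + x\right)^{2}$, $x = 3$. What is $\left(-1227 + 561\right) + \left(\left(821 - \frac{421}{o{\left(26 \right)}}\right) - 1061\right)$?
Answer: $- \frac{2285417}{2523} \approx -905.83$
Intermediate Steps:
$o{\left(m \right)} = - 3 \left(3 + m\right)^{2}$ ($o{\left(m \right)} = - 3 \left(m + 3\right)^{2} = - 3 \left(3 + m\right)^{2}$)
$\left(-1227 + 561\right) + \left(\left(821 - \frac{421}{o{\left(26 \right)}}\right) - 1061\right) = \left(-1227 + 561\right) - \left(240 + 421 \left(- \frac{1}{3 \left(3 + 26\right)^{2}}\right)\right) = -666 - \left(240 - \frac{421}{2523}\right) = -666 + \left(\left(821 - - \frac{421}{2523}\right) - 1061\right) = -666 + \left(\left(821 + \frac{421}{2523}\right) - 1061\right) = -666 + \left(\frac{2071804}{2523} - 1061\right) = -666 - \frac{605099}{2523} = - \frac{2285417}{2523}$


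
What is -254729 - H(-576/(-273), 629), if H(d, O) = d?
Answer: -23180531/91 ≈ -2.5473e+5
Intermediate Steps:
-254729 - H(-576/(-273), 629) = -254729 - (-576)/(-273) = -254729 - (-576)*(-1)/273 = -254729 - 1*192/91 = -254729 - 192/91 = -23180531/91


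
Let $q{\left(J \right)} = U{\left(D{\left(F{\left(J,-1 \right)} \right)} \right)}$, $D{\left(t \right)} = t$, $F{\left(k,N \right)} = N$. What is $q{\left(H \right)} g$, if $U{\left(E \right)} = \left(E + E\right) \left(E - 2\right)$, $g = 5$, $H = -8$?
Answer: $30$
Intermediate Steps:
$U{\left(E \right)} = 2 E \left(-2 + E\right)$
$q{\left(J \right)} = 6$ ($q{\left(J \right)} = 2 \left(-1\right) \left(-2 - 1\right) = 2 \left(-1\right) \left(-3\right) = 6$)
$q{\left(H \right)} g = 6 \cdot 5 = 30$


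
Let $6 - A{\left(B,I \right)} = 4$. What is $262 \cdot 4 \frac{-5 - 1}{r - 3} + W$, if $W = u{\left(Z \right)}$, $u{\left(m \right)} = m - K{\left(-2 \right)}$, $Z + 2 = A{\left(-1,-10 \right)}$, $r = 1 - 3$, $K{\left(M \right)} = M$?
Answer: $\frac{6298}{5} \approx 1259.6$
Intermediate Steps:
$r = -2$
$A{\left(B,I \right)} = 2$ ($A{\left(B,I \right)} = 6 - 4 = 2$)
$Z = 0$ ($Z = -2 + 2 = 0$)
$u{\left(m \right)} = 2 + m$ ($u{\left(m \right)} = m - -2 = m + 2 = 2 + m$)
$W = 2$ ($W = 2 + 0 = 2$)
$262 \cdot 4 \frac{-5 - 1}{r - 3} + W = 262 \cdot 4 \frac{-5 - 1}{-2 - 3} + 2 = 262 \cdot 4 \left(- \frac{6}{-5}\right) + 2 = 262 \cdot 4 \left(\left(-6\right) \left(- \frac{1}{5}\right)\right) + 2 = 262 \cdot 4 \cdot \frac{6}{5} + 2 = 262 \cdot \frac{24}{5} + 2 = \frac{6288}{5} + 2 = \frac{6298}{5}$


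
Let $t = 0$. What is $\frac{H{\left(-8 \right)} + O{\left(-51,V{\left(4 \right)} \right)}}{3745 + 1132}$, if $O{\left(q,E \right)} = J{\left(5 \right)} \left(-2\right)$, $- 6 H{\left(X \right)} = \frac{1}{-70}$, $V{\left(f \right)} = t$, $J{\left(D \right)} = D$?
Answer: $- \frac{4199}{2048340} \approx -0.00205$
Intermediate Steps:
$V{\left(f \right)} = 0$
$H{\left(X \right)} = \frac{1}{420}$ ($H{\left(X \right)} = - \frac{1}{6 \left(-70\right)} = \left(- \frac{1}{6}\right) \left(- \frac{1}{70}\right) = \frac{1}{420}$)
$O{\left(q,E \right)} = -10$ ($O{\left(q,E \right)} = 5 \left(-2\right) = -10$)
$\frac{H{\left(-8 \right)} + O{\left(-51,V{\left(4 \right)} \right)}}{3745 + 1132} = \frac{\frac{1}{420} - 10}{3745 + 1132} = - \frac{4199}{420 \cdot 4877} = \left(- \frac{4199}{420}\right) \frac{1}{4877} = - \frac{4199}{2048340}$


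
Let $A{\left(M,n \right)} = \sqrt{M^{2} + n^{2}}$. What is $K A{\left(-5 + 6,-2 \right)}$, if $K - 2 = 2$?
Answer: $4 \sqrt{5} \approx 8.9443$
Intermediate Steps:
$K = 4$ ($K = 2 + 2 = 4$)
$K A{\left(-5 + 6,-2 \right)} = 4 \sqrt{\left(-5 + 6\right)^{2} + \left(-2\right)^{2}} = 4 \sqrt{1^{2} + 4} = 4 \sqrt{1 + 4} = 4 \sqrt{5}$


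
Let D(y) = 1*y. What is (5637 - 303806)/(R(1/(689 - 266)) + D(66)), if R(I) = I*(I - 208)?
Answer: -53351081001/11721331 ≈ -4551.6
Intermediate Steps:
D(y) = y
R(I) = I*(-208 + I)
(5637 - 303806)/(R(1/(689 - 266)) + D(66)) = (5637 - 303806)/((-208 + 1/(689 - 266))/(689 - 266) + 66) = -298169/((-208 + 1/423)/423 + 66) = -298169/((1/423)*(-87983/423) + 66) = -298169/(-87983/178929 + 66) = -298169/11721331/178929 = -298169*178929/11721331 = -53351081001/11721331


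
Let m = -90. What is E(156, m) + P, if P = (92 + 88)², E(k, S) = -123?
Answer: 32277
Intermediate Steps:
P = 32400 (P = 180² = 32400)
E(156, m) + P = -123 + 32400 = 32277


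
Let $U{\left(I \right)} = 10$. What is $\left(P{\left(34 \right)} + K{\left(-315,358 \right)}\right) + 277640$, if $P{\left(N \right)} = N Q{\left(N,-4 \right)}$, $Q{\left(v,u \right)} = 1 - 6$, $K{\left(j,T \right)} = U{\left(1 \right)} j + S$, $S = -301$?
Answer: $274019$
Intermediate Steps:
$K{\left(j,T \right)} = -301 + 10 j$ ($K{\left(j,T \right)} = 10 j - 301 = -301 + 10 j$)
$Q{\left(v,u \right)} = -5$ ($Q{\left(v,u \right)} = 1 - 6 = -5$)
$P{\left(N \right)} = - 5 N$ ($P{\left(N \right)} = N \left(-5\right) = - 5 N$)
$\left(P{\left(34 \right)} + K{\left(-315,358 \right)}\right) + 277640 = \left(\left(-5\right) 34 + \left(-301 + 10 \left(-315\right)\right)\right) + 277640 = \left(-170 - 3451\right) + 277640 = -3621 + 277640 = 274019$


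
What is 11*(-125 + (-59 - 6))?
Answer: -2090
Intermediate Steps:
11*(-125 + (-59 - 6)) = 11*(-125 - 65) = 11*(-190) = -2090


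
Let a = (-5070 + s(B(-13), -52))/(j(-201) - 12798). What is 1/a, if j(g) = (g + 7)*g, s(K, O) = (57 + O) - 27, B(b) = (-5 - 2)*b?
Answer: -6549/1273 ≈ -5.1445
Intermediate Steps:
B(b) = -7*b
s(K, O) = 30 + O
j(g) = g*(7 + g) (j(g) = (7 + g)*g = g*(7 + g))
a = -1273/6549 (a = (-5070 + (30 - 52))/(-201*(7 - 201) - 12798) = (-5070 - 22)/(-201*(-194) - 12798) = -5092/(38994 - 12798) = -5092/26196 = -5092*1/26196 = -1273/6549 ≈ -0.19438)
1/a = 1/(-1273/6549) = -6549/1273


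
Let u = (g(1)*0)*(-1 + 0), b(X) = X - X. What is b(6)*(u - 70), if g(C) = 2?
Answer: 0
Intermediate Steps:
b(X) = 0
u = 0 (u = (2*0)*(-1 + 0) = 0*(-1) = 0)
b(6)*(u - 70) = 0*(0 - 70) = 0*(-70) = 0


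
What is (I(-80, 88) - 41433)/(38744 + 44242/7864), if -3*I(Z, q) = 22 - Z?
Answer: -163048244/152363529 ≈ -1.0701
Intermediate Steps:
I(Z, q) = -22/3 + Z/3 (I(Z, q) = -(22 - Z)/3 = -22/3 + Z/3)
(I(-80, 88) - 41433)/(38744 + 44242/7864) = ((-22/3 + (1/3)*(-80)) - 41433)/(38744 + 44242/7864) = ((-22/3 - 80/3) - 41433)/(38744 + 44242*(1/7864)) = (-34 - 41433)/(38744 + 22121/3932) = -41467/152363529/3932 = -41467*3932/152363529 = -163048244/152363529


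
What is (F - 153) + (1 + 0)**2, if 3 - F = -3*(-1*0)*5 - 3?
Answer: -146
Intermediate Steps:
F = 6 (F = 3 - (-3*(-1*0)*5 - 3) = 3 - (-0*5 - 3) = 3 - (-3*0 - 3) = 3 - (0 - 3) = 3 - 1*(-3) = 3 + 3 = 6)
(F - 153) + (1 + 0)**2 = (6 - 153) + (1 + 0)**2 = -147 + 1**2 = -147 + 1 = -146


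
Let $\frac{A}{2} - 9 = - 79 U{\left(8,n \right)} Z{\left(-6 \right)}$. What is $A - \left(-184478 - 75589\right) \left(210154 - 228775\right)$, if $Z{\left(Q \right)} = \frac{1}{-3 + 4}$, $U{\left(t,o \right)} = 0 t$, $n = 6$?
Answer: $-4842707589$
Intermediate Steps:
$U{\left(t,o \right)} = 0$
$Z{\left(Q \right)} = 1$ ($Z{\left(Q \right)} = 1^{-1} = 1$)
$A = 18$ ($A = 18 + 2 \left(-79\right) 0 \cdot 1 = 18 + 2 \cdot 0 \cdot 1 = 18 + 2 \cdot 0 = 18 + 0 = 18$)
$A - \left(-184478 - 75589\right) \left(210154 - 228775\right) = 18 - \left(-184478 - 75589\right) \left(210154 - 228775\right) = 18 - \left(-260067\right) \left(-18621\right) = 18 - 4842707607 = -4842707589$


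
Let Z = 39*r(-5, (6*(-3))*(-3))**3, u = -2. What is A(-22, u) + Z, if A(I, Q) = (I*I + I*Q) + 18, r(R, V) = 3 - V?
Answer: -5172843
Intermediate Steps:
A(I, Q) = 18 + I**2 + I*Q (A(I, Q) = (I**2 + I*Q) + 18 = 18 + I**2 + I*Q)
Z = -5173389 (Z = 39*(3 - 6*(-3)*(-3))**3 = 39*(3 - (-18)*(-3))**3 = 39*(3 - 1*54)**3 = 39*(3 - 54)**3 = 39*(-51)**3 = 39*(-132651) = -5173389)
A(-22, u) + Z = (18 + (-22)**2 - 22*(-2)) - 5173389 = (18 + 484 + 44) - 5173389 = 546 - 5173389 = -5172843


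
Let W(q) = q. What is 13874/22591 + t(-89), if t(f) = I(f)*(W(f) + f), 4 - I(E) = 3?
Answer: -4007324/22591 ≈ -177.39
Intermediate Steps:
I(E) = 1 (I(E) = 4 - 1*3 = 4 - 3 = 1)
t(f) = 2*f (t(f) = 1*(f + f) = 1*(2*f) = 2*f)
13874/22591 + t(-89) = 13874/22591 + 2*(-89) = 13874*(1/22591) - 178 = 13874/22591 - 178 = -4007324/22591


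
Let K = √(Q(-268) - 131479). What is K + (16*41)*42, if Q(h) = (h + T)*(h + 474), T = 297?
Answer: 27552 + 3*I*√13945 ≈ 27552.0 + 354.27*I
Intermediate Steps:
Q(h) = (297 + h)*(474 + h) (Q(h) = (h + 297)*(h + 474) = (297 + h)*(474 + h))
K = 3*I*√13945 (K = √((140778 + (-268)² + 771*(-268)) - 131479) = √((140778 + 71824 - 206628) - 131479) = √(5974 - 131479) = √(-125505) = 3*I*√13945 ≈ 354.27*I)
K + (16*41)*42 = 3*I*√13945 + (16*41)*42 = 3*I*√13945 + 656*42 = 3*I*√13945 + 27552 = 27552 + 3*I*√13945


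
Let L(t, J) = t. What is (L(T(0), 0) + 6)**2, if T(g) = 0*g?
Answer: 36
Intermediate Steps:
T(g) = 0
(L(T(0), 0) + 6)**2 = (0 + 6)**2 = 6**2 = 36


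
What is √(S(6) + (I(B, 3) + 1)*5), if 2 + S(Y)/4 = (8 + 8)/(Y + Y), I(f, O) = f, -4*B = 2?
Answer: I*√6/6 ≈ 0.40825*I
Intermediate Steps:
B = -½ (B = -¼*2 = -½ ≈ -0.50000)
S(Y) = -8 + 32/Y (S(Y) = -8 + 4*((8 + 8)/(Y + Y)) = -8 + 4*(16/((2*Y))) = -8 + 4*(16*(1/(2*Y))) = -8 + 4*(8/Y) = -8 + 32/Y)
√(S(6) + (I(B, 3) + 1)*5) = √((-8 + 32/6) + (-½ + 1)*5) = √((-8 + 32*(⅙)) + (½)*5) = √((-8 + 16/3) + 5/2) = √(-8/3 + 5/2) = √(-⅙) = I*√6/6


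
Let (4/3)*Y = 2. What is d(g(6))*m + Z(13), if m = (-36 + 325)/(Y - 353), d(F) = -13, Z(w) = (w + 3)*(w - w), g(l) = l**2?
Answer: 7514/703 ≈ 10.688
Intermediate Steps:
Y = 3/2 (Y = (3/4)*2 = 3/2 ≈ 1.5000)
Z(w) = 0 (Z(w) = (3 + w)*0 = 0)
m = -578/703 (m = (-36 + 325)/(3/2 - 353) = 289/(-703/2) = 289*(-2/703) = -578/703 ≈ -0.82219)
d(g(6))*m + Z(13) = -13*(-578/703) + 0 = 7514/703 + 0 = 7514/703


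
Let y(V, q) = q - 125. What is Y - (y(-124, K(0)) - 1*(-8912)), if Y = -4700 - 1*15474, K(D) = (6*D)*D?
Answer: -28961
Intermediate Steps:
K(D) = 6*D²
y(V, q) = -125 + q
Y = -20174 (Y = -4700 - 15474 = -20174)
Y - (y(-124, K(0)) - 1*(-8912)) = -20174 - ((-125 + 6*0²) - 1*(-8912)) = -20174 - ((-125 + 6*0) + 8912) = -20174 - ((-125 + 0) + 8912) = -20174 - (-125 + 8912) = -20174 - 1*8787 = -20174 - 8787 = -28961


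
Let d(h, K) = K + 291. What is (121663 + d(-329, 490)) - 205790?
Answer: -83346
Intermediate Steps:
d(h, K) = 291 + K
(121663 + d(-329, 490)) - 205790 = (121663 + (291 + 490)) - 205790 = (121663 + 781) - 205790 = 122444 - 205790 = -83346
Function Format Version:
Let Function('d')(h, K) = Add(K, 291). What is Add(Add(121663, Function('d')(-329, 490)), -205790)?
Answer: -83346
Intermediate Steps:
Function('d')(h, K) = Add(291, K)
Add(Add(121663, Function('d')(-329, 490)), -205790) = Add(Add(121663, Add(291, 490)), -205790) = Add(Add(121663, 781), -205790) = Add(122444, -205790) = -83346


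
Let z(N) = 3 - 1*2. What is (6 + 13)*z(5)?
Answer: 19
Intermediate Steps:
z(N) = 1 (z(N) = 3 - 2 = 1)
(6 + 13)*z(5) = (6 + 13)*1 = 19*1 = 19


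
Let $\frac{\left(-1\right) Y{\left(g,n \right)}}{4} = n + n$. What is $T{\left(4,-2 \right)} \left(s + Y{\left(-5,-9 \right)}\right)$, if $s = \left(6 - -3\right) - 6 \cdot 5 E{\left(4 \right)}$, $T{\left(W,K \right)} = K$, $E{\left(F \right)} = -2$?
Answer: $-282$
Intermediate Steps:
$Y{\left(g,n \right)} = - 8 n$ ($Y{\left(g,n \right)} = - 4 \left(n + n\right) = - 4 \cdot 2 n = - 8 n$)
$s = 69$ ($s = \left(6 - -3\right) - 6 \cdot 5 \left(-2\right) = \left(6 + 3\right) - -60 = 9 + 60 = 69$)
$T{\left(4,-2 \right)} \left(s + Y{\left(-5,-9 \right)}\right) = - 2 \left(69 - -72\right) = - 2 \left(69 + 72\right) = \left(-2\right) 141 = -282$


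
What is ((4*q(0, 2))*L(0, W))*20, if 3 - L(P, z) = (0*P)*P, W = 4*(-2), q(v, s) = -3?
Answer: -720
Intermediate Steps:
W = -8
L(P, z) = 3 (L(P, z) = 3 - 0*P*P = 3 - 0*P = 3 - 1*0 = 3 + 0 = 3)
((4*q(0, 2))*L(0, W))*20 = ((4*(-3))*3)*20 = -12*3*20 = -36*20 = -720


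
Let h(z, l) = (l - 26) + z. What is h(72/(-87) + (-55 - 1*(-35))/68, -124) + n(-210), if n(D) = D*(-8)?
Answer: 753737/493 ≈ 1528.9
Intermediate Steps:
h(z, l) = -26 + l + z (h(z, l) = (-26 + l) + z = -26 + l + z)
n(D) = -8*D
h(72/(-87) + (-55 - 1*(-35))/68, -124) + n(-210) = (-26 - 124 + (72/(-87) + (-55 - 1*(-35))/68)) - 8*(-210) = (-26 - 124 + (72*(-1/87) + (-55 + 35)*(1/68))) + 1680 = (-26 - 124 + (-24/29 - 20*1/68)) + 1680 = (-26 - 124 + (-24/29 - 5/17)) + 1680 = (-26 - 124 - 553/493) + 1680 = -74503/493 + 1680 = 753737/493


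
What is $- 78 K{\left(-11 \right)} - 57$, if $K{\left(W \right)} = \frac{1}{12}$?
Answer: $- \frac{127}{2} \approx -63.5$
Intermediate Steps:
$K{\left(W \right)} = \frac{1}{12}$
$- 78 K{\left(-11 \right)} - 57 = \left(-78\right) \frac{1}{12} - 57 = - \frac{13}{2} - 57 = - \frac{127}{2}$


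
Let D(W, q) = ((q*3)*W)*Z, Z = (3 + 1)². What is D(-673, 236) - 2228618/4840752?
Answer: -2636046874579/345768 ≈ -7.6237e+6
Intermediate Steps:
Z = 16 (Z = 4² = 16)
D(W, q) = 48*W*q (D(W, q) = ((q*3)*W)*16 = ((3*q)*W)*16 = (3*W*q)*16 = 48*W*q)
D(-673, 236) - 2228618/4840752 = 48*(-673)*236 - 2228618/4840752 = -7623744 - 2228618/4840752 = -7623744 - 1*159187/345768 = -7623744 - 159187/345768 = -2636046874579/345768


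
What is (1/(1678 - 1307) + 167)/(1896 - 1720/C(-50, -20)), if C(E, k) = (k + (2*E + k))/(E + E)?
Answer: 30979/123808 ≈ 0.25022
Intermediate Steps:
C(E, k) = (2*E + 2*k)/(2*E) (C(E, k) = (k + (k + 2*E))/((2*E)) = (2*E + 2*k)*(1/(2*E)) = (2*E + 2*k)/(2*E))
(1/(1678 - 1307) + 167)/(1896 - 1720/C(-50, -20)) = (1/(1678 - 1307) + 167)/(1896 - 1720*(-50/(-50 - 20))) = (1/371 + 167)/(1896 - 1720/((-1/50*(-70)))) = (1/371 + 167)/(1896 - 1720/7/5) = 61958/(371*(1896 - 1720*5/7)) = 61958/(371*(1896 - 8600/7)) = 61958/(371*(4672/7)) = (61958/371)*(7/4672) = 30979/123808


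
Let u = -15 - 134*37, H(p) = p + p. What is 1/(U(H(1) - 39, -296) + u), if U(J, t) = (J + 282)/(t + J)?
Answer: -333/1656254 ≈ -0.00020106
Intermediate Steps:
H(p) = 2*p
u = -4973 (u = -15 - 4958 = -4973)
U(J, t) = (282 + J)/(J + t)
1/(U(H(1) - 39, -296) + u) = 1/((282 + (2*1 - 39))/((2*1 - 39) - 296) - 4973) = 1/((282 + (2 - 39))/((2 - 39) - 296) - 4973) = 1/((282 - 37)/(-37 - 296) - 4973) = 1/(245/(-333) - 4973) = 1/(-1/333*245 - 4973) = 1/(-245/333 - 4973) = 1/(-1656254/333) = -333/1656254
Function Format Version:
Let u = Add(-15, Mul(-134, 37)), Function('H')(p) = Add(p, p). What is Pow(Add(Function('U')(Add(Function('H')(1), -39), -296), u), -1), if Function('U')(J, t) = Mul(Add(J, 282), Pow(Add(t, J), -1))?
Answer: Rational(-333, 1656254) ≈ -0.00020106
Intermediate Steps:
Function('H')(p) = Mul(2, p)
u = -4973 (u = Add(-15, -4958) = -4973)
Function('U')(J, t) = Mul(Pow(Add(J, t), -1), Add(282, J)) (Function('U')(J, t) = Mul(Add(282, J), Pow(Add(J, t), -1)) = Mul(Pow(Add(J, t), -1), Add(282, J)))
Pow(Add(Function('U')(Add(Function('H')(1), -39), -296), u), -1) = Pow(Add(Mul(Pow(Add(Add(Mul(2, 1), -39), -296), -1), Add(282, Add(Mul(2, 1), -39))), -4973), -1) = Pow(Add(Mul(Pow(Add(Add(2, -39), -296), -1), Add(282, Add(2, -39))), -4973), -1) = Pow(Add(Mul(Pow(Add(-37, -296), -1), Add(282, -37)), -4973), -1) = Pow(Add(Mul(Pow(-333, -1), 245), -4973), -1) = Pow(Add(Mul(Rational(-1, 333), 245), -4973), -1) = Pow(Add(Rational(-245, 333), -4973), -1) = Pow(Rational(-1656254, 333), -1) = Rational(-333, 1656254)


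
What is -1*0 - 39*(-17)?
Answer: 663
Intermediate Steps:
-1*0 - 39*(-17) = 0 + 663 = 663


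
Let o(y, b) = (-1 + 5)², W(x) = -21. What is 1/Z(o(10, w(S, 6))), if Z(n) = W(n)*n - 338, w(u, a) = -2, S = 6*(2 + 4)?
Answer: -1/674 ≈ -0.0014837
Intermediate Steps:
S = 36 (S = 6*6 = 36)
o(y, b) = 16 (o(y, b) = 4² = 16)
Z(n) = -338 - 21*n (Z(n) = -21*n - 338 = -338 - 21*n)
1/Z(o(10, w(S, 6))) = 1/(-338 - 21*16) = 1/(-338 - 336) = 1/(-674) = -1/674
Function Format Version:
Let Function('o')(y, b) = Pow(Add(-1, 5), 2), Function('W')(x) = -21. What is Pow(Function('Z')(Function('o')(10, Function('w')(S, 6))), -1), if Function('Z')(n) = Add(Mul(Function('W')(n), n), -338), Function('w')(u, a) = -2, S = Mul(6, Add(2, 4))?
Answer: Rational(-1, 674) ≈ -0.0014837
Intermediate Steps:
S = 36 (S = Mul(6, 6) = 36)
Function('o')(y, b) = 16 (Function('o')(y, b) = Pow(4, 2) = 16)
Function('Z')(n) = Add(-338, Mul(-21, n)) (Function('Z')(n) = Add(Mul(-21, n), -338) = Add(-338, Mul(-21, n)))
Pow(Function('Z')(Function('o')(10, Function('w')(S, 6))), -1) = Pow(Add(-338, Mul(-21, 16)), -1) = Pow(Add(-338, -336), -1) = Pow(-674, -1) = Rational(-1, 674)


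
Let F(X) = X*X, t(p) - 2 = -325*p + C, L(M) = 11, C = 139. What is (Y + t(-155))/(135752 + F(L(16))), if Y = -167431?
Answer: -116915/135873 ≈ -0.86047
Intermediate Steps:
t(p) = 141 - 325*p (t(p) = 2 + (-325*p + 139) = 2 + (139 - 325*p) = 141 - 325*p)
F(X) = X²
(Y + t(-155))/(135752 + F(L(16))) = (-167431 + (141 - 325*(-155)))/(135752 + 11²) = (-167431 + (141 + 50375))/(135752 + 121) = (-167431 + 50516)/135873 = -116915*1/135873 = -116915/135873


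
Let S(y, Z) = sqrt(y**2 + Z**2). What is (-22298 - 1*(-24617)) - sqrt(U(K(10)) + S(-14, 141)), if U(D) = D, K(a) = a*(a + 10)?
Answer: 2319 - sqrt(200 + sqrt(20077)) ≈ 2300.5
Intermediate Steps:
K(a) = a*(10 + a)
S(y, Z) = sqrt(Z**2 + y**2)
(-22298 - 1*(-24617)) - sqrt(U(K(10)) + S(-14, 141)) = (-22298 - 1*(-24617)) - sqrt(10*(10 + 10) + sqrt(141**2 + (-14)**2)) = (-22298 + 24617) - sqrt(10*20 + sqrt(19881 + 196)) = 2319 - sqrt(200 + sqrt(20077))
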